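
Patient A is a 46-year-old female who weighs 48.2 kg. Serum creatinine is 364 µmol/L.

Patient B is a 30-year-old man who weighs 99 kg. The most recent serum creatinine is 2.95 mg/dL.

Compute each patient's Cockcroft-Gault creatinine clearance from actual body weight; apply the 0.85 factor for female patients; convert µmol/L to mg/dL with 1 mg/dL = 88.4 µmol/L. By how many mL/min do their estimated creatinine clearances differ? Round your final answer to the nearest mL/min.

38 mL/min

Patient A: SCr = 364 / 88.4 = 4.118 mg/dL
Patient A: CrCl = (140 − 46) × 48.2 / (72 × 4.118) × 0.85 = 4530.8 / 296.50 × 0.85 ≈ 13.0 mL/min
Patient B: CrCl = (140 − 30) × 99 / (72 × 2.95) = 10890.0 / 212.40 ≈ 51.3 mL/min
|13.0 − 51.3| = 38.3 mL/min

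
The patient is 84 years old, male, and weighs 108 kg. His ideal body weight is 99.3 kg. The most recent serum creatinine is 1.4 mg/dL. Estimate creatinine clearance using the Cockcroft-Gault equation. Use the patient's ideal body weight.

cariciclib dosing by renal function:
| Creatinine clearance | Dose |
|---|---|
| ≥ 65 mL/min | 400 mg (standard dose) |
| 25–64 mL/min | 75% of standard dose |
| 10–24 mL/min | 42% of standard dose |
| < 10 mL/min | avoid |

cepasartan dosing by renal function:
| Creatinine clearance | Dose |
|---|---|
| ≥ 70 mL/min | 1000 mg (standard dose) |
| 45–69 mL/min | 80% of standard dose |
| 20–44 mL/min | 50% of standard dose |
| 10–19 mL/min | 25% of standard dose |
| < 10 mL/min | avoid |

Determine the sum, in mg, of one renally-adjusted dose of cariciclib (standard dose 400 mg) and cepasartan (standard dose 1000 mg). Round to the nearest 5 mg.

1100 mg

CrCl = (140 − 84) × 99.3 / (72 × 1.4) = 5560.8 / 100.80 ≈ 55.2 mL/min
CrCl ≈ 55 mL/min.
cariciclib: 25–64 mL/min → 75% of 400 mg = 300 mg.
cepasartan: 45–69 mL/min → 80% of 1000 mg = 800 mg.
Total = 300 + 800 = 1100 mg.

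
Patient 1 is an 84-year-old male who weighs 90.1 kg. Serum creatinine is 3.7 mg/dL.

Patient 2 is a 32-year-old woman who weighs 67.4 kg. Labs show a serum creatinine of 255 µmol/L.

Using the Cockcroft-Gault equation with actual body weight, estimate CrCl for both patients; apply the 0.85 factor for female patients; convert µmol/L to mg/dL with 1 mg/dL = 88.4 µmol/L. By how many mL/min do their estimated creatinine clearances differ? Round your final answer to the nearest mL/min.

Patient 1: CrCl = (140 − 84) × 90.1 / (72 × 3.7) = 5045.6 / 266.40 ≈ 18.9 mL/min
Patient 2: SCr = 255 / 88.4 = 2.885 mg/dL
Patient 2: CrCl = (140 − 32) × 67.4 / (72 × 2.885) × 0.85 = 7279.2 / 207.72 × 0.85 ≈ 29.8 mL/min
|18.9 − 29.8| = 10.9 mL/min

11 mL/min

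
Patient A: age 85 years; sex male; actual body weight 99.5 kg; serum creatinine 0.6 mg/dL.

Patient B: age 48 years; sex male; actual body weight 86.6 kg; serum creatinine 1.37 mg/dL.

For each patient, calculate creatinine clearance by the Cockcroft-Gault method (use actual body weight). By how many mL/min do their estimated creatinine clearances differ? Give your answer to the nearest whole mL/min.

Patient A: CrCl = (140 − 85) × 99.5 / (72 × 0.6) = 5472.5 / 43.20 ≈ 126.7 mL/min
Patient B: CrCl = (140 − 48) × 86.6 / (72 × 1.37) = 7967.2 / 98.64 ≈ 80.8 mL/min
|126.7 − 80.8| = 45.9 mL/min

46 mL/min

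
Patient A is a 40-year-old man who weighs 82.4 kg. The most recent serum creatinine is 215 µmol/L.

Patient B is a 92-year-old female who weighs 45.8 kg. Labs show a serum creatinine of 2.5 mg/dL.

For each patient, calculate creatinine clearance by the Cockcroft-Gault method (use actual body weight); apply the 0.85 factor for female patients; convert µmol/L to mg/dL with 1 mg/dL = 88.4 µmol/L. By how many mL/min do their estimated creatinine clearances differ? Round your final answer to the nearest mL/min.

37 mL/min

Patient A: SCr = 215 / 88.4 = 2.432 mg/dL
Patient A: CrCl = (140 − 40) × 82.4 / (72 × 2.432) = 8240.0 / 175.10 ≈ 47.1 mL/min
Patient B: CrCl = (140 − 92) × 45.8 / (72 × 2.5) × 0.85 = 2198.4 / 180.00 × 0.85 ≈ 10.4 mL/min
|47.1 − 10.4| = 36.7 mL/min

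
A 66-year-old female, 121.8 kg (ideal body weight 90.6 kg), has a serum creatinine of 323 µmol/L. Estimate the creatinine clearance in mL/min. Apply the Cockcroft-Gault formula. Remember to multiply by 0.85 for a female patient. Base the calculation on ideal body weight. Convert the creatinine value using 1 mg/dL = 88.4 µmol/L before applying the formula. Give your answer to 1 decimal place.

SCr = 323 / 88.4 = 3.654 mg/dL
CrCl = (140 − 66) × 90.6 / (72 × 3.654) × 0.85 = 6704.4 / 263.09 × 0.85 ≈ 21.7 mL/min

21.7 mL/min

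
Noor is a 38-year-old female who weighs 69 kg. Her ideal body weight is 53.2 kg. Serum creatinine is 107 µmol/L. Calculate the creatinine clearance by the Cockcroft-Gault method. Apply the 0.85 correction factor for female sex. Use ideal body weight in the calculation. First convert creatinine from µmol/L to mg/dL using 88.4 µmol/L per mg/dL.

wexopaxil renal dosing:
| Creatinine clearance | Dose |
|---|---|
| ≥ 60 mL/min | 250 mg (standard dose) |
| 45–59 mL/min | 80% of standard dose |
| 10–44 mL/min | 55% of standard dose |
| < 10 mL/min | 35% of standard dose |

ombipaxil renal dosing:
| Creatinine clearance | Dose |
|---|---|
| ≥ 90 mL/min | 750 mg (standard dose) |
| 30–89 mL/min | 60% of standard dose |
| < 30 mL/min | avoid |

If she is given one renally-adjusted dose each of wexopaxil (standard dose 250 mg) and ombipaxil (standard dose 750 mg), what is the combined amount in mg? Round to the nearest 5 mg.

SCr = 107 / 88.4 = 1.21 mg/dL
CrCl = (140 − 38) × 53.2 / (72 × 1.21) × 0.85 = 5426.4 / 87.12 × 0.85 ≈ 52.9 mL/min
CrCl ≈ 53 mL/min.
wexopaxil: 45–59 mL/min → 80% of 250 mg = 200 mg.
ombipaxil: 30–89 mL/min → 60% of 750 mg = 450 mg.
Total = 200 + 450 = 650 mg.

650 mg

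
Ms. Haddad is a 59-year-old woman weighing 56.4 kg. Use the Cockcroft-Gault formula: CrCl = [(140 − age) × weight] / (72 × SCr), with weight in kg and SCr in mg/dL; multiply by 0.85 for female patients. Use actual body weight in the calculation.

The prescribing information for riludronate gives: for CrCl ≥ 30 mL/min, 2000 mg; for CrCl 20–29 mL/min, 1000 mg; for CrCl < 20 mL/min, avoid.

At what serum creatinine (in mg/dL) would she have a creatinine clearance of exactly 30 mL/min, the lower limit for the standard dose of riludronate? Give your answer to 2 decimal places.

Standard dose requires CrCl ≥ 30 mL/min.
Set (140 − 59) × 56.4 × 0.85 / (72 × SCr) = 30
SCr = (140 − 59) × 56.4 × 0.85 / (72 × 30) = 1.798 mg/dL

1.80 mg/dL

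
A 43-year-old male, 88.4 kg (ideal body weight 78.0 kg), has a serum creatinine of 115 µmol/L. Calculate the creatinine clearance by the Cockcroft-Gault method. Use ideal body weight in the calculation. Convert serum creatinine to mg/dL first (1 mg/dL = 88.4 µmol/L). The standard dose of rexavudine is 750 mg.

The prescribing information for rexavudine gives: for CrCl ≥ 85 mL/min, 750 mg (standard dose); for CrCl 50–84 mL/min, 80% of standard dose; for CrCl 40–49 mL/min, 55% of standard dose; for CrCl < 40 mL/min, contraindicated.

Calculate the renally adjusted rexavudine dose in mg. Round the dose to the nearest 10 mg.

SCr = 115 / 88.4 = 1.301 mg/dL
CrCl = (140 − 43) × 78 / (72 × 1.301) = 7566.0 / 93.67 ≈ 80.8 mL/min
CrCl ≈ 81 mL/min → bracket 50–84 mL/min.
80% of 750 mg = 600 mg

600 mg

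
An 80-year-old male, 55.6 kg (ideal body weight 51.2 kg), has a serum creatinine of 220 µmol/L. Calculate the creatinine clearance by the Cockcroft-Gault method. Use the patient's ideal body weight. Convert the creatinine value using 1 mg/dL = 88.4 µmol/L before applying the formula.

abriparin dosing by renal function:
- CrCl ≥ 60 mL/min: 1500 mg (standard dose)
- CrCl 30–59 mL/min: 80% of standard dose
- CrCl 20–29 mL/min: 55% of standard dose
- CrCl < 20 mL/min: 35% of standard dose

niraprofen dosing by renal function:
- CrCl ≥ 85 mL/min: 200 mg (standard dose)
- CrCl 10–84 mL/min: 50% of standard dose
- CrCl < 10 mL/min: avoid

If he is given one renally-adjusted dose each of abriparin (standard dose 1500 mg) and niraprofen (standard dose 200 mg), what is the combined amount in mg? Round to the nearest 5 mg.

SCr = 220 / 88.4 = 2.489 mg/dL
CrCl = (140 − 80) × 51.2 / (72 × 2.489) = 3072.0 / 179.21 ≈ 17.1 mL/min
CrCl ≈ 17 mL/min.
abriparin: < 20 mL/min → 35% of 1500 mg = 525 mg.
niraprofen: 10–84 mL/min → 50% of 200 mg = 100 mg.
Total = 525 + 100 = 625 mg.

625 mg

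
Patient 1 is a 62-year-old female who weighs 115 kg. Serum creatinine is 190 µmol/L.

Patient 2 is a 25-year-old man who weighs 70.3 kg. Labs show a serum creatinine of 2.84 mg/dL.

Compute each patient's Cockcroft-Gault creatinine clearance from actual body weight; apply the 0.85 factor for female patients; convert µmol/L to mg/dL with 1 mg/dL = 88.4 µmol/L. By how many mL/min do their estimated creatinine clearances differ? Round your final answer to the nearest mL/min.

10 mL/min

Patient 1: SCr = 190 / 88.4 = 2.149 mg/dL
Patient 1: CrCl = (140 − 62) × 115 / (72 × 2.149) × 0.85 = 8970.0 / 154.73 × 0.85 ≈ 49.3 mL/min
Patient 2: CrCl = (140 − 25) × 70.3 / (72 × 2.84) = 8084.5 / 204.48 ≈ 39.5 mL/min
|49.3 − 39.5| = 9.8 mL/min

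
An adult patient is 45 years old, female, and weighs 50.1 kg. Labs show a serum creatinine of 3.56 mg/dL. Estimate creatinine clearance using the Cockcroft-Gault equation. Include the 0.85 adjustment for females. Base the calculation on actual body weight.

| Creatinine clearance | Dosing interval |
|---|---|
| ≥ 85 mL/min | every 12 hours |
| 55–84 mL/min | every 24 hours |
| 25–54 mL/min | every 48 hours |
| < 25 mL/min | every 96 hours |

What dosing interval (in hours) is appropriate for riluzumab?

CrCl = (140 − 45) × 50.1 / (72 × 3.56) × 0.85 = 4759.5 / 256.32 × 0.85 ≈ 15.8 mL/min
CrCl ≈ 16 mL/min → bracket < 25 mL/min → every 96 hours.

every 96 hours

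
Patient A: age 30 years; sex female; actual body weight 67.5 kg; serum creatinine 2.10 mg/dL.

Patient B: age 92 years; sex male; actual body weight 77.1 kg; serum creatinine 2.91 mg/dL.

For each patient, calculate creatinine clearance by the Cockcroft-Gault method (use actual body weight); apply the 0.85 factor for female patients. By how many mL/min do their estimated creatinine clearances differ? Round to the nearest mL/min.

Patient A: CrCl = (140 − 30) × 67.5 / (72 × 2.1) × 0.85 = 7425.0 / 151.20 × 0.85 ≈ 41.7 mL/min
Patient B: CrCl = (140 − 92) × 77.1 / (72 × 2.91) = 3700.8 / 209.52 ≈ 17.7 mL/min
|41.7 − 17.7| = 24.0 mL/min

24 mL/min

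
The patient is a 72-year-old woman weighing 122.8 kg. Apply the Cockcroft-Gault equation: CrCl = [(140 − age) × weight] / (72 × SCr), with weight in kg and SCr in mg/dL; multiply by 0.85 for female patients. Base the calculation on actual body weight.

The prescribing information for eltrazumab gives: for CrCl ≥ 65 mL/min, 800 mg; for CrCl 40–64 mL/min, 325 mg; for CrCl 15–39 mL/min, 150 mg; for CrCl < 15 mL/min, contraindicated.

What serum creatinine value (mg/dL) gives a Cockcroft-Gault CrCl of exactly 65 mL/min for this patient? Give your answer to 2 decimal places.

1.52 mg/dL

Standard dose requires CrCl ≥ 65 mL/min.
Set (140 − 72) × 122.8 × 0.85 / (72 × SCr) = 65
SCr = (140 − 72) × 122.8 × 0.85 / (72 × 65) = 1.517 mg/dL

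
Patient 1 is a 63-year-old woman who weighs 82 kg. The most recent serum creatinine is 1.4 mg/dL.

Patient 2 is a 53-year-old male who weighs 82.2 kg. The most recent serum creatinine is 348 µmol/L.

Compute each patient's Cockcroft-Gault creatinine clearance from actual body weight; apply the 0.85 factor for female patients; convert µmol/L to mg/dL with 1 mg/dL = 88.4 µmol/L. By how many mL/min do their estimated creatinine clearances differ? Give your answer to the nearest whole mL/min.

28 mL/min

Patient 1: CrCl = (140 − 63) × 82 / (72 × 1.4) × 0.85 = 6314.0 / 100.80 × 0.85 ≈ 53.2 mL/min
Patient 2: SCr = 348 / 88.4 = 3.937 mg/dL
Patient 2: CrCl = (140 − 53) × 82.2 / (72 × 3.937) = 7151.4 / 283.46 ≈ 25.2 mL/min
|53.2 − 25.2| = 28.0 mL/min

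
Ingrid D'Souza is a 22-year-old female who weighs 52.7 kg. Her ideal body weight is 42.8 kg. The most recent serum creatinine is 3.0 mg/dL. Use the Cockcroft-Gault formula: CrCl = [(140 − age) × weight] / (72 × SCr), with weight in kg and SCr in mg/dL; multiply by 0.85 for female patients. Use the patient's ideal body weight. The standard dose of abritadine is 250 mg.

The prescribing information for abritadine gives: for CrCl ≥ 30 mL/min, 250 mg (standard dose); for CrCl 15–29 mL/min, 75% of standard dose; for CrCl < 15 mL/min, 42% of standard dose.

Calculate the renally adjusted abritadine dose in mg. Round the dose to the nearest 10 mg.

190 mg

CrCl = (140 − 22) × 42.8 / (72 × 3) × 0.85 = 5050.4 / 216.00 × 0.85 ≈ 19.9 mL/min
CrCl ≈ 20 mL/min → bracket 15–29 mL/min.
75% of 250 mg = 187.5 mg → 190 mg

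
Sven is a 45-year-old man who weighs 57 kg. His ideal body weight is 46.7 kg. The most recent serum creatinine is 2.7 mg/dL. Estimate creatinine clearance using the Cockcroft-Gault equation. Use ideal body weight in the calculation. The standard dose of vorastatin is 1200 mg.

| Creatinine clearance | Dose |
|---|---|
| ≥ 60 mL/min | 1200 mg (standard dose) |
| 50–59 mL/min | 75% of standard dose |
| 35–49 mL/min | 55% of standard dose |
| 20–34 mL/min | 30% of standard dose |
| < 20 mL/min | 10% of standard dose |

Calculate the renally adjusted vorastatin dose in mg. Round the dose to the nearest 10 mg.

360 mg

CrCl = (140 − 45) × 46.7 / (72 × 2.7) = 4436.5 / 194.40 ≈ 22.8 mL/min
CrCl ≈ 23 mL/min → bracket 20–34 mL/min.
30% of 1200 mg = 360 mg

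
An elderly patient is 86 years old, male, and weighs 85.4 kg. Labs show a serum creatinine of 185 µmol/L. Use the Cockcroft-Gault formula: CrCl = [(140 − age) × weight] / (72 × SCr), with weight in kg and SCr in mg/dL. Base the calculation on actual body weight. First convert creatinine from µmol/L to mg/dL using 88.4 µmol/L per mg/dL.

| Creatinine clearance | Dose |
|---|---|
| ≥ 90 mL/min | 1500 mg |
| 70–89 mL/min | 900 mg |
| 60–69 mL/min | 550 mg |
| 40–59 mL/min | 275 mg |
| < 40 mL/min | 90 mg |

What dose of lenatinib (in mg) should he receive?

SCr = 185 / 88.4 = 2.093 mg/dL
CrCl = (140 − 86) × 85.4 / (72 × 2.093) = 4611.6 / 150.70 ≈ 30.6 mL/min
CrCl ≈ 31 mL/min → bracket < 40 mL/min.
Dose for this bracket: 90 mg.

90 mg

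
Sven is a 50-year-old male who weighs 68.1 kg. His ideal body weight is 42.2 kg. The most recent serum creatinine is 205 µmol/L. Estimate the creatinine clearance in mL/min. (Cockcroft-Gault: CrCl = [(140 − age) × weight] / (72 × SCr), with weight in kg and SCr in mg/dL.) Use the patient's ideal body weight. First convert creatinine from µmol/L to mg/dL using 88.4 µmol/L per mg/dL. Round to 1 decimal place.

SCr = 205 / 88.4 = 2.319 mg/dL
CrCl = (140 − 50) × 42.2 / (72 × 2.319) = 3798.0 / 166.97 ≈ 22.7 mL/min

22.7 mL/min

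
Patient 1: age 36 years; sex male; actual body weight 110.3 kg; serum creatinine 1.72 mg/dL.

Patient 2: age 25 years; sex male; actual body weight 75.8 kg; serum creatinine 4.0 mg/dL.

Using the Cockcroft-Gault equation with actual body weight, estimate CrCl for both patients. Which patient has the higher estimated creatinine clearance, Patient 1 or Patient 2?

Patient 1: CrCl = (140 − 36) × 110.3 / (72 × 1.72) = 11471.2 / 123.84 ≈ 92.6 mL/min
Patient 2: CrCl = (140 − 25) × 75.8 / (72 × 4) = 8717.0 / 288.00 ≈ 30.3 mL/min
92.6 vs 30.3 mL/min → Patient 1 is higher.

Patient 1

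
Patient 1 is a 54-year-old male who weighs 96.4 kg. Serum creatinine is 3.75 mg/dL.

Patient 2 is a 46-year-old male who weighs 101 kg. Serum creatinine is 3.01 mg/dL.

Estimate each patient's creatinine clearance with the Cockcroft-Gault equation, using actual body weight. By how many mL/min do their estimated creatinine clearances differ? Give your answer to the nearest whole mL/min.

13 mL/min

Patient 1: CrCl = (140 − 54) × 96.4 / (72 × 3.75) = 8290.4 / 270.00 ≈ 30.7 mL/min
Patient 2: CrCl = (140 − 46) × 101 / (72 × 3.01) = 9494.0 / 216.72 ≈ 43.8 mL/min
|30.7 − 43.8| = 13.1 mL/min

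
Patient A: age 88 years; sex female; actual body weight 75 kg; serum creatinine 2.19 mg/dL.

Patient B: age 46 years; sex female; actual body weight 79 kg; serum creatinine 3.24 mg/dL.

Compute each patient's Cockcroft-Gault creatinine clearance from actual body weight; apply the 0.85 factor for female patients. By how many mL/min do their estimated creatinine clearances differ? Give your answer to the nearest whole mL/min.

6 mL/min

Patient A: CrCl = (140 − 88) × 75 / (72 × 2.19) × 0.85 = 3900.0 / 157.68 × 0.85 ≈ 21.0 mL/min
Patient B: CrCl = (140 − 46) × 79 / (72 × 3.24) × 0.85 = 7426.0 / 233.28 × 0.85 ≈ 27.1 mL/min
|21.0 − 27.1| = 6.1 mL/min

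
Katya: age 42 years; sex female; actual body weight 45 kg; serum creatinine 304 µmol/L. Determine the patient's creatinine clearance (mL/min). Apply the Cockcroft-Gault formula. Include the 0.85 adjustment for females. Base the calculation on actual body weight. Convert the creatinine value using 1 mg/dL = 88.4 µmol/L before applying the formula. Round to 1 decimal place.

15.1 mL/min

SCr = 304 / 88.4 = 3.439 mg/dL
CrCl = (140 − 42) × 45 / (72 × 3.439) × 0.85 = 4410.0 / 247.61 × 0.85 ≈ 15.1 mL/min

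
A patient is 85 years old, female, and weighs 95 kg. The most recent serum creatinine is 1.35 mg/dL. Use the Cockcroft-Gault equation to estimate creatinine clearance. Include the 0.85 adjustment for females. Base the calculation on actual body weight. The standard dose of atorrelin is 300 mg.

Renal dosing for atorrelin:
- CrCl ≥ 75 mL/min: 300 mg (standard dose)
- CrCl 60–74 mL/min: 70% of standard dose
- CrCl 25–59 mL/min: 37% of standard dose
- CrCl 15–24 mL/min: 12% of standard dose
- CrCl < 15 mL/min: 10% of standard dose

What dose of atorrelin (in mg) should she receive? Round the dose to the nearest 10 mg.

CrCl = (140 − 85) × 95 / (72 × 1.35) × 0.85 = 5225.0 / 97.20 × 0.85 ≈ 45.7 mL/min
CrCl ≈ 46 mL/min → bracket 25–59 mL/min.
37% of 300 mg = 111 mg → 110 mg

110 mg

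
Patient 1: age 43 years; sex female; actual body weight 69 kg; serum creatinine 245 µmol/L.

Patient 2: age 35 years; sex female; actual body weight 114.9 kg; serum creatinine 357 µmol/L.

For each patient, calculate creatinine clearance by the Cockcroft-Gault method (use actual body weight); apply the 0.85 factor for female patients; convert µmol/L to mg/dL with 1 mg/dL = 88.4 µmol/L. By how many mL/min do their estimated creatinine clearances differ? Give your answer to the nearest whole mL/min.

7 mL/min

Patient 1: SCr = 245 / 88.4 = 2.771 mg/dL
Patient 1: CrCl = (140 − 43) × 69 / (72 × 2.771) × 0.85 = 6693.0 / 199.51 × 0.85 ≈ 28.5 mL/min
Patient 2: SCr = 357 / 88.4 = 4.038 mg/dL
Patient 2: CrCl = (140 − 35) × 114.9 / (72 × 4.038) × 0.85 = 12064.5 / 290.74 × 0.85 ≈ 35.3 mL/min
|28.5 − 35.3| = 6.8 mL/min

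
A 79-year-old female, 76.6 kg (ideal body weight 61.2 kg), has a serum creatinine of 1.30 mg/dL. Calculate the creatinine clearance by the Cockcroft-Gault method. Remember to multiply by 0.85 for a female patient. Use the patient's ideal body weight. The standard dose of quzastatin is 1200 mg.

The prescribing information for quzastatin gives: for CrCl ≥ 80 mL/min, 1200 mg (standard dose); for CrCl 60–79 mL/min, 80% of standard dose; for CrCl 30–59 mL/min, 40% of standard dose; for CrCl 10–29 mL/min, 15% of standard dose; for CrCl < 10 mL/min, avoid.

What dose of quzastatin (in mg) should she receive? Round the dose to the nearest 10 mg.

480 mg

CrCl = (140 − 79) × 61.2 / (72 × 1.3) × 0.85 = 3733.2 / 93.60 × 0.85 ≈ 33.9 mL/min
CrCl ≈ 34 mL/min → bracket 30–59 mL/min.
40% of 1200 mg = 480 mg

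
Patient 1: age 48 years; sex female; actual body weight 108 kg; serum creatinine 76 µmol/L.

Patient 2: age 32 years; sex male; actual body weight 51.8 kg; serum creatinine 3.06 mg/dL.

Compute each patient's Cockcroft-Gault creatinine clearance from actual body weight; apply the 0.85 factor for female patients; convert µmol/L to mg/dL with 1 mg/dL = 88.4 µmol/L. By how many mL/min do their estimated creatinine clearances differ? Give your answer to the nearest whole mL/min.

Patient 1: SCr = 76 / 88.4 = 0.86 mg/dL
Patient 1: CrCl = (140 − 48) × 108 / (72 × 0.86) × 0.85 = 9936.0 / 61.92 × 0.85 ≈ 136.4 mL/min
Patient 2: CrCl = (140 − 32) × 51.8 / (72 × 3.06) = 5594.4 / 220.32 ≈ 25.4 mL/min
|136.4 − 25.4| = 111.0 mL/min

111 mL/min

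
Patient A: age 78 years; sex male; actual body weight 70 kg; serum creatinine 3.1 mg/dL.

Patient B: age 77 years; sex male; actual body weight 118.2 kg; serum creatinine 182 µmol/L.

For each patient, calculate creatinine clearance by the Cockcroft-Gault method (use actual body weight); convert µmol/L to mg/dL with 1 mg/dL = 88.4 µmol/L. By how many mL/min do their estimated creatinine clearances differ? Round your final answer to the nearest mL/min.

31 mL/min

Patient A: CrCl = (140 − 78) × 70 / (72 × 3.1) = 4340.0 / 223.20 ≈ 19.4 mL/min
Patient B: SCr = 182 / 88.4 = 2.059 mg/dL
Patient B: CrCl = (140 − 77) × 118.2 / (72 × 2.059) = 7446.6 / 148.25 ≈ 50.2 mL/min
|19.4 − 50.2| = 30.8 mL/min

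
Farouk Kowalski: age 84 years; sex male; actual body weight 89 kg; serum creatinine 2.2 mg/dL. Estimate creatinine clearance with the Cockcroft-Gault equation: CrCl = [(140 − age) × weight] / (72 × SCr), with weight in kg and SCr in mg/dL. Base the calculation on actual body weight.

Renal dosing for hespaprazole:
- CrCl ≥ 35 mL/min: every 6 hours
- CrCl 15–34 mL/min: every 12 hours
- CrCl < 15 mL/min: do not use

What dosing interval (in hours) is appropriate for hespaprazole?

CrCl = (140 − 84) × 89 / (72 × 2.2) = 4984.0 / 158.40 ≈ 31.5 mL/min
CrCl ≈ 31 mL/min → bracket 15–34 mL/min → every 12 hours.

every 12 hours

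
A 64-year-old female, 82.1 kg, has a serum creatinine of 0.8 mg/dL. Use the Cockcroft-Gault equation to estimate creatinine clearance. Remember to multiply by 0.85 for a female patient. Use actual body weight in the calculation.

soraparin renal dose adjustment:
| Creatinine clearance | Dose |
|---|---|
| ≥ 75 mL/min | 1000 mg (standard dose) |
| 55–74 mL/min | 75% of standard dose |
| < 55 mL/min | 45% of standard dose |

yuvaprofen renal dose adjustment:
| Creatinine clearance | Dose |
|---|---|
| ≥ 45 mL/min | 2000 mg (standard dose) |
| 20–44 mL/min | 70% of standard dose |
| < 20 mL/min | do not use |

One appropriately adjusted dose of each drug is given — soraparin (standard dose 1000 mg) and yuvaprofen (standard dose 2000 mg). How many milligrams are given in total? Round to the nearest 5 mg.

CrCl = (140 − 64) × 82.1 / (72 × 0.8) × 0.85 = 6239.6 / 57.60 × 0.85 ≈ 92.1 mL/min
CrCl ≈ 92 mL/min.
soraparin: ≥ 75 mL/min → 100% of 1000 mg = 1000 mg.
yuvaprofen: ≥ 45 mL/min → 100% of 2000 mg = 2000 mg.
Total = 1000 + 2000 = 3000 mg.

3000 mg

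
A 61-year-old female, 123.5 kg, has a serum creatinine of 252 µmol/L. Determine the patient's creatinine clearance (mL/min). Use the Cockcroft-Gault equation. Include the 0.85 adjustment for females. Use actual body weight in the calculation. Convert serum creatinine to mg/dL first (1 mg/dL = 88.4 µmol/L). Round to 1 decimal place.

40.4 mL/min

SCr = 252 / 88.4 = 2.851 mg/dL
CrCl = (140 − 61) × 123.5 / (72 × 2.851) × 0.85 = 9756.5 / 205.27 × 0.85 ≈ 40.4 mL/min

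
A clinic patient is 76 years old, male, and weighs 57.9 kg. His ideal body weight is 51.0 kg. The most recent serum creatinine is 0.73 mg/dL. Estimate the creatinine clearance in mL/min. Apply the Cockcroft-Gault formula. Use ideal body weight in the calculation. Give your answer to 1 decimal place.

62.1 mL/min

CrCl = (140 − 76) × 51 / (72 × 0.73) = 3264.0 / 52.56 ≈ 62.1 mL/min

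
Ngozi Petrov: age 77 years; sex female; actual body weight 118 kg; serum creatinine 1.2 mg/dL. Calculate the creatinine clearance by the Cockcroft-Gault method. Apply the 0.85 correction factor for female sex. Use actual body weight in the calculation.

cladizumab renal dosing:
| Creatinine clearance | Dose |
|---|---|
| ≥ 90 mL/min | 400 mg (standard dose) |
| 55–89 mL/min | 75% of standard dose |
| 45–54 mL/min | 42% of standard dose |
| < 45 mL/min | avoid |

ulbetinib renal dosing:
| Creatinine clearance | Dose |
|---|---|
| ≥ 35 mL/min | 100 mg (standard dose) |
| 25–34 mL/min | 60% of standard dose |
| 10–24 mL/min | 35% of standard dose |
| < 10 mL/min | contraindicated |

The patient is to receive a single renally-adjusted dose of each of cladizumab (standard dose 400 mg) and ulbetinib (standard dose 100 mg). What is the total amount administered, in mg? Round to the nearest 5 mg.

CrCl = (140 − 77) × 118 / (72 × 1.2) × 0.85 = 7434.0 / 86.40 × 0.85 ≈ 73.1 mL/min
CrCl ≈ 73 mL/min.
cladizumab: 55–89 mL/min → 75% of 400 mg = 300 mg.
ulbetinib: ≥ 35 mL/min → 100% of 100 mg = 100 mg.
Total = 300 + 100 = 400 mg.

400 mg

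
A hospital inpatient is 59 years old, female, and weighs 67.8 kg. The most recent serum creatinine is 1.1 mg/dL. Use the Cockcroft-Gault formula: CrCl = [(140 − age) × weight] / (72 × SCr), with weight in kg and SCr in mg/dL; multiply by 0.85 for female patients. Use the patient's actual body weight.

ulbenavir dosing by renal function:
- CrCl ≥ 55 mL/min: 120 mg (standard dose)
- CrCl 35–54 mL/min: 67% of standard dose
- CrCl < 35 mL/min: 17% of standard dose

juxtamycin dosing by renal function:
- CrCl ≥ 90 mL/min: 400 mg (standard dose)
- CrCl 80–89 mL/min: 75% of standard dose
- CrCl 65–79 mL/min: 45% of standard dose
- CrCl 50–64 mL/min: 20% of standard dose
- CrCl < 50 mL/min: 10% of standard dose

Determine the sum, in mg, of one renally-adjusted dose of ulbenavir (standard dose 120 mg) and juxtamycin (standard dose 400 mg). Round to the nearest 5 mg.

CrCl = (140 − 59) × 67.8 / (72 × 1.1) × 0.85 = 5491.8 / 79.20 × 0.85 ≈ 58.9 mL/min
CrCl ≈ 59 mL/min.
ulbenavir: ≥ 55 mL/min → 100% of 120 mg = 120 mg.
juxtamycin: 50–64 mL/min → 20% of 400 mg = 80 mg.
Total = 120 + 80 = 200 mg.

200 mg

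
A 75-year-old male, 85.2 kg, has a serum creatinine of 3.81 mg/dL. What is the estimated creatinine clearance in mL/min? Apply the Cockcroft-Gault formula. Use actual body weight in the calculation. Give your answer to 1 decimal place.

20.2 mL/min

CrCl = (140 − 75) × 85.2 / (72 × 3.81) = 5538.0 / 274.32 ≈ 20.2 mL/min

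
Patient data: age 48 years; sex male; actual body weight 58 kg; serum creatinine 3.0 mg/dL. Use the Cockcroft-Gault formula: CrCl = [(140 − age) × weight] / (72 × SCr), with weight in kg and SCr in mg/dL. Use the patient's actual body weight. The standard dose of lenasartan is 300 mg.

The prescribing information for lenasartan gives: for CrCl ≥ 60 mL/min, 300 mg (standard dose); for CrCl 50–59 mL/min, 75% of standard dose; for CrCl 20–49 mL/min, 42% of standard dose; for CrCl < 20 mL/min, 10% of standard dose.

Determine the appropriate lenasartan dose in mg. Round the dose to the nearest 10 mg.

130 mg

CrCl = (140 − 48) × 58 / (72 × 3) = 5336.0 / 216.00 ≈ 24.7 mL/min
CrCl ≈ 25 mL/min → bracket 20–49 mL/min.
42% of 300 mg = 126 mg → 130 mg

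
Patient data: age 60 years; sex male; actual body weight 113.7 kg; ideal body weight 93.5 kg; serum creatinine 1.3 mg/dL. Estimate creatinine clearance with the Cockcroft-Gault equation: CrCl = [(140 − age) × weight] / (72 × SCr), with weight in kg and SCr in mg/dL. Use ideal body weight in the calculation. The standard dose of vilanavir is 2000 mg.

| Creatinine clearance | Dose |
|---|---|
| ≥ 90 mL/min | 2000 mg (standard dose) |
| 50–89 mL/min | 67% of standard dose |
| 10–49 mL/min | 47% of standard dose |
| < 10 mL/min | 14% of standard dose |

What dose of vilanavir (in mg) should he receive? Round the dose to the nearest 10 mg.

CrCl = (140 − 60) × 93.5 / (72 × 1.3) = 7480.0 / 93.60 ≈ 79.9 mL/min
CrCl ≈ 80 mL/min → bracket 50–89 mL/min.
67% of 2000 mg = 1340 mg

1340 mg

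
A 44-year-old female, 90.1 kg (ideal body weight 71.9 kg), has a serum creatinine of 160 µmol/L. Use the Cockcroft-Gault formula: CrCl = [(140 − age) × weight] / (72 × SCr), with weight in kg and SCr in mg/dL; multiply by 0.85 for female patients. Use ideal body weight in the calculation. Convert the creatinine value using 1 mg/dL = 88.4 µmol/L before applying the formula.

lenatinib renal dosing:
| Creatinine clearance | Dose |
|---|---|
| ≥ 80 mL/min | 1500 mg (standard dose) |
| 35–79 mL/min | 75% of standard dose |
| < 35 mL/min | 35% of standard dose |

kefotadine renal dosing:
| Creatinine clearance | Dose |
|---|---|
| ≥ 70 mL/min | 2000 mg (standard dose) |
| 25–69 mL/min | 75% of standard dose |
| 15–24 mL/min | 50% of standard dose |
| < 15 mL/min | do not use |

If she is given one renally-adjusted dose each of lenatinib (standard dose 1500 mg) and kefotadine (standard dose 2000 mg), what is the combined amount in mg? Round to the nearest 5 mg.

SCr = 160 / 88.4 = 1.81 mg/dL
CrCl = (140 − 44) × 71.9 / (72 × 1.81) × 0.85 = 6902.4 / 130.32 × 0.85 ≈ 45.0 mL/min
CrCl ≈ 45 mL/min.
lenatinib: 35–79 mL/min → 75% of 1500 mg = 1125 mg.
kefotadine: 25–69 mL/min → 75% of 2000 mg = 1500 mg.
Total = 1125 + 1500 = 2625 mg.

2625 mg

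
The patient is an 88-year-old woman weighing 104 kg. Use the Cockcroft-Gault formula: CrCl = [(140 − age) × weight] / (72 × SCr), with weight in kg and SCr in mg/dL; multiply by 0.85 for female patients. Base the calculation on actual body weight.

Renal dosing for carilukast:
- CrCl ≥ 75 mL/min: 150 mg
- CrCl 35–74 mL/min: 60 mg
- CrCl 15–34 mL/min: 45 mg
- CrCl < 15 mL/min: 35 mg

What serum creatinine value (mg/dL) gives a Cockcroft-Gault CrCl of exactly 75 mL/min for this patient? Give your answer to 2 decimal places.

0.85 mg/dL

Standard dose requires CrCl ≥ 75 mL/min.
Set (140 − 88) × 104 × 0.85 / (72 × SCr) = 75
SCr = (140 − 88) × 104 × 0.85 / (72 × 75) = 0.851 mg/dL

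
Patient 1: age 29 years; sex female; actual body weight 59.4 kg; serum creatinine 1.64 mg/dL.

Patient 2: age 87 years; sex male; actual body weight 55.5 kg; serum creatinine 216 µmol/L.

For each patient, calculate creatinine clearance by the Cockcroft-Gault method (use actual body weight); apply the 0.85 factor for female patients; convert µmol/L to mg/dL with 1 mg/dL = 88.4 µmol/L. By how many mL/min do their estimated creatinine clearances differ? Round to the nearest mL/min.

31 mL/min

Patient 1: CrCl = (140 − 29) × 59.4 / (72 × 1.64) × 0.85 = 6593.4 / 118.08 × 0.85 ≈ 47.5 mL/min
Patient 2: SCr = 216 / 88.4 = 2.443 mg/dL
Patient 2: CrCl = (140 − 87) × 55.5 / (72 × 2.443) = 2941.5 / 175.90 ≈ 16.7 mL/min
|47.5 − 16.7| = 30.8 mL/min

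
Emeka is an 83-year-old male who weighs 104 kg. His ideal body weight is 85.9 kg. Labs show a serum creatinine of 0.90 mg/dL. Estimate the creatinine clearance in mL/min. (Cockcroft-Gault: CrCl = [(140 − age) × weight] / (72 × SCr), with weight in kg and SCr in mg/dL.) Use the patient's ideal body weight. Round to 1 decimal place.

75.6 mL/min

CrCl = (140 − 83) × 85.9 / (72 × 0.9) = 4896.3 / 64.80 ≈ 75.6 mL/min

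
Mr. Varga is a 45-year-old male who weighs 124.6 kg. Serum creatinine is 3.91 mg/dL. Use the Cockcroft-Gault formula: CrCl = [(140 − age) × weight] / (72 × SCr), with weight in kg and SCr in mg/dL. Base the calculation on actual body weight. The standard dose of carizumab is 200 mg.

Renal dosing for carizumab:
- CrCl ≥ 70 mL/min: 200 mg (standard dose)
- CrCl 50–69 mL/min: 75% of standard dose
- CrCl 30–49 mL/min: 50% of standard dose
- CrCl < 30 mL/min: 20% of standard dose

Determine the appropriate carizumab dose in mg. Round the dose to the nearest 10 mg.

100 mg

CrCl = (140 − 45) × 124.6 / (72 × 3.91) = 11837.0 / 281.52 ≈ 42.0 mL/min
CrCl ≈ 42 mL/min → bracket 30–49 mL/min.
50% of 200 mg = 100 mg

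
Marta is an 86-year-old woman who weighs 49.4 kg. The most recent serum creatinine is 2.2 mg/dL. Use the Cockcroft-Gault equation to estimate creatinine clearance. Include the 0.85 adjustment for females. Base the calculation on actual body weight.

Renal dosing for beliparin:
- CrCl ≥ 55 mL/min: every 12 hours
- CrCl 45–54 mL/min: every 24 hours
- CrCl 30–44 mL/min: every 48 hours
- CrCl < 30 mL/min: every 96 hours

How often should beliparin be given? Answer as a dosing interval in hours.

CrCl = (140 − 86) × 49.4 / (72 × 2.2) × 0.85 = 2667.6 / 158.40 × 0.85 ≈ 14.3 mL/min
CrCl ≈ 14 mL/min → bracket < 30 mL/min → every 96 hours.

every 96 hours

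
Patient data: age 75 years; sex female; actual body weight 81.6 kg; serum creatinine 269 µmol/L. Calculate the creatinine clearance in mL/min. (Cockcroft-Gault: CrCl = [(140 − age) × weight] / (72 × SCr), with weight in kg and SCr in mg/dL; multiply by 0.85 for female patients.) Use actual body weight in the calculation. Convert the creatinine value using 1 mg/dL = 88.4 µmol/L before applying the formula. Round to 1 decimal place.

20.6 mL/min

SCr = 269 / 88.4 = 3.043 mg/dL
CrCl = (140 − 75) × 81.6 / (72 × 3.043) × 0.85 = 5304.0 / 219.10 × 0.85 ≈ 20.6 mL/min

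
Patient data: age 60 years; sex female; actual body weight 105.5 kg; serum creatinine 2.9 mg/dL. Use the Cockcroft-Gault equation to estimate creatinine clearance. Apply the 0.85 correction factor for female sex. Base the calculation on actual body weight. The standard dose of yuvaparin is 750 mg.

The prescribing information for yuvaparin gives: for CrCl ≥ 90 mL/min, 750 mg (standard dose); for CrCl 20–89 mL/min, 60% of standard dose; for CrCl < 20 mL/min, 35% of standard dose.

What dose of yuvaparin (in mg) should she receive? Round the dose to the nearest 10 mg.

450 mg

CrCl = (140 − 60) × 105.5 / (72 × 2.9) × 0.85 = 8440.0 / 208.80 × 0.85 ≈ 34.4 mL/min
CrCl ≈ 34 mL/min → bracket 20–89 mL/min.
60% of 750 mg = 450 mg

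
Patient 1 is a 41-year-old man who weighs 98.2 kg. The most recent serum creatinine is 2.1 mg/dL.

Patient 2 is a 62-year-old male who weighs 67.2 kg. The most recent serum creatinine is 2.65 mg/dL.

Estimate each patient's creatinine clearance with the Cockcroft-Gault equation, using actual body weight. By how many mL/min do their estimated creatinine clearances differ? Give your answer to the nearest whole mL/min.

37 mL/min

Patient 1: CrCl = (140 − 41) × 98.2 / (72 × 2.1) = 9721.8 / 151.20 ≈ 64.3 mL/min
Patient 2: CrCl = (140 − 62) × 67.2 / (72 × 2.65) = 5241.6 / 190.80 ≈ 27.5 mL/min
|64.3 − 27.5| = 36.8 mL/min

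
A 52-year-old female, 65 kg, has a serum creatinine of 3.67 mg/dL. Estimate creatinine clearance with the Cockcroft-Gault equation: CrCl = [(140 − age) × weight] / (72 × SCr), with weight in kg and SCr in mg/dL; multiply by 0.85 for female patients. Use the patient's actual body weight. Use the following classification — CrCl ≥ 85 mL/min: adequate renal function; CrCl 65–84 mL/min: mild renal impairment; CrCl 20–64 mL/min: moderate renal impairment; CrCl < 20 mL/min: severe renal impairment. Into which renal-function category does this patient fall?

CrCl = (140 − 52) × 65 / (72 × 3.67) × 0.85 = 5720.0 / 264.24 × 0.85 ≈ 18.4 mL/min
18 mL/min falls in the 'severe renal impairment' range.

severe renal impairment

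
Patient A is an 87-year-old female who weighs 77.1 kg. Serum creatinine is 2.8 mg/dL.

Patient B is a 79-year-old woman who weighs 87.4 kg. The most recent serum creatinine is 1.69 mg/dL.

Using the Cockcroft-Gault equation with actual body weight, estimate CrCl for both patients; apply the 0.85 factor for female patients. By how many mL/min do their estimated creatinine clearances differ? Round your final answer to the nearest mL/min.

Patient A: CrCl = (140 − 87) × 77.1 / (72 × 2.8) × 0.85 = 4086.3 / 201.60 × 0.85 ≈ 17.2 mL/min
Patient B: CrCl = (140 − 79) × 87.4 / (72 × 1.69) × 0.85 = 5331.4 / 121.68 × 0.85 ≈ 37.2 mL/min
|17.2 − 37.2| = 20.0 mL/min

20 mL/min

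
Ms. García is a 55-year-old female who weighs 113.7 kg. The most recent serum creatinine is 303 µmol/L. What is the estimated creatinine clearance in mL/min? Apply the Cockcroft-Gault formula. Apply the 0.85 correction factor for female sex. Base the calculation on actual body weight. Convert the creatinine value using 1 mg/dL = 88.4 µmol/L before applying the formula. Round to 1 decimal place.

33.3 mL/min

SCr = 303 / 88.4 = 3.428 mg/dL
CrCl = (140 − 55) × 113.7 / (72 × 3.428) × 0.85 = 9664.5 / 246.82 × 0.85 ≈ 33.3 mL/min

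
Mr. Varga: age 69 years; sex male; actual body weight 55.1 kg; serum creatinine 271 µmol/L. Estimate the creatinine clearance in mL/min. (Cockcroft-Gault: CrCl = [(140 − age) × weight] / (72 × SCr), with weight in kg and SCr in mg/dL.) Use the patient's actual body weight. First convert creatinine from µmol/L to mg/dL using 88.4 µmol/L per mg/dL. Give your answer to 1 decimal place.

SCr = 271 / 88.4 = 3.066 mg/dL
CrCl = (140 − 69) × 55.1 / (72 × 3.066) = 3912.1 / 220.75 ≈ 17.7 mL/min

17.7 mL/min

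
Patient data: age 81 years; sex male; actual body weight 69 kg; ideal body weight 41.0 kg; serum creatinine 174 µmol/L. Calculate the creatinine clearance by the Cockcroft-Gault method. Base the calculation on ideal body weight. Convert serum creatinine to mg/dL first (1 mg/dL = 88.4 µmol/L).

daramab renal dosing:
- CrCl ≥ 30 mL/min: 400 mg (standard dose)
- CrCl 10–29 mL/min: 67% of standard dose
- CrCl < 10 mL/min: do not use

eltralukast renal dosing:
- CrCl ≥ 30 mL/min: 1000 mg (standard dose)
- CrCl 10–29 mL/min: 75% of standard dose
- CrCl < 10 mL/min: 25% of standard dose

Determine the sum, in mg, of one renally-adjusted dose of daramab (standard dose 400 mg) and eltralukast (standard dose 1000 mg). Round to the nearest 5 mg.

SCr = 174 / 88.4 = 1.968 mg/dL
CrCl = (140 − 81) × 41 / (72 × 1.968) = 2419.0 / 141.70 ≈ 17.1 mL/min
CrCl ≈ 17 mL/min.
daramab: 10–29 mL/min → 67% of 400 mg = 268 mg.
eltralukast: 10–29 mL/min → 75% of 1000 mg = 750 mg.
Total = 268 + 750 = 1018 mg.

1020 mg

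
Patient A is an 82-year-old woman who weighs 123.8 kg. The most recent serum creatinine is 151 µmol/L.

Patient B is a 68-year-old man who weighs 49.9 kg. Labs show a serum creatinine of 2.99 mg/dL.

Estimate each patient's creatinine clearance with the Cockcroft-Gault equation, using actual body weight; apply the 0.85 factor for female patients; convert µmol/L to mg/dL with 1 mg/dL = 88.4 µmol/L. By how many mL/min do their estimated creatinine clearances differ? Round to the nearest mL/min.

Patient A: SCr = 151 / 88.4 = 1.708 mg/dL
Patient A: CrCl = (140 − 82) × 123.8 / (72 × 1.708) × 0.85 = 7180.4 / 122.98 × 0.85 ≈ 49.6 mL/min
Patient B: CrCl = (140 − 68) × 49.9 / (72 × 2.99) = 3592.8 / 215.28 ≈ 16.7 mL/min
|49.6 − 16.7| = 32.9 mL/min

33 mL/min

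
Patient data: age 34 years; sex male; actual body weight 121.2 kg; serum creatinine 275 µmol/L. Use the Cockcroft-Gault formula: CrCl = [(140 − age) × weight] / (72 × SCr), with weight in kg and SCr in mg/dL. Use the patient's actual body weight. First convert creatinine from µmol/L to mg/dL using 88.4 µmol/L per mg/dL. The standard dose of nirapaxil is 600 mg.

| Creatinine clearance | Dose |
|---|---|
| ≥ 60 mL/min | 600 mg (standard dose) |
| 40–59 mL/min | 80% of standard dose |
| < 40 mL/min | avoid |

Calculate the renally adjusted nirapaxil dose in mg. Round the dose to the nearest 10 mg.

SCr = 275 / 88.4 = 3.111 mg/dL
CrCl = (140 − 34) × 121.2 / (72 × 3.111) = 12847.2 / 223.99 ≈ 57.4 mL/min
CrCl ≈ 57 mL/min → bracket 40–59 mL/min.
80% of 600 mg = 480 mg

480 mg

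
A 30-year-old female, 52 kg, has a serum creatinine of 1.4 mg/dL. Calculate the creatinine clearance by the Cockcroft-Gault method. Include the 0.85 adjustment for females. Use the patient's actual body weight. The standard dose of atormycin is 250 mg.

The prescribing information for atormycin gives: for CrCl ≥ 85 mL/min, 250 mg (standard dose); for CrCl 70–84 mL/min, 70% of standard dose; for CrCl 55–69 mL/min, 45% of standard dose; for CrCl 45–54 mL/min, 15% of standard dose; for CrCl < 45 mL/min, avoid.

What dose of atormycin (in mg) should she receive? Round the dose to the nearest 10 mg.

40 mg

CrCl = (140 − 30) × 52 / (72 × 1.4) × 0.85 = 5720.0 / 100.80 × 0.85 ≈ 48.2 mL/min
CrCl ≈ 48 mL/min → bracket 45–54 mL/min.
15% of 250 mg = 37.5 mg → 40 mg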